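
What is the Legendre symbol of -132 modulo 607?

(-132|607)
  = -(132|607)    [607 ≡ 3 mod 4 ⇒ (-1|607) = -1]
  = -(33|607)    [607 ≡ 7 mod 8 ⇒ (2|607)^2 = +1]
  = -(607|33)    [QR: 33 ≡ 1 mod 4, sign kept]
  = -(13|33)    [607 ≡ 13 mod 33]
  = -(33|13)    [QR: 13 ≡ 1 mod 4, sign kept]
  = -(7|13)    [33 ≡ 7 mod 13]
  = -(13|7)    [QR: 13 ≡ 1 mod 4, sign kept]
  = -(6|7)    [13 ≡ 6 mod 7]
  = -(3|7)    [7 ≡ 7 mod 8 ⇒ (2|7) = +1]
  = (7|3)    [QR: both ≡ 3 mod 4, sign flips]
  = (1|3)    [7 ≡ 1 mod 3]
  = 1    [(1|3) = 1]

1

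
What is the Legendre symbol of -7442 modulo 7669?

Reduce the numerator: -7442 ≡ 227 (mod 7669), so (-7442 / 7669) = (227 / 7669).
7669 ≡ 1 (mod 4), so quadratic reciprocity gives (227 / 7669) = (7669 / 227). Reduce: 7669 ≡ 178 (mod 227). Now have (178 / 227).
Factor out 2: 178 = 2·89. Since 227 ≡ 3 (mod 8), (2 / 227) = -1. Now have -(89 / 227).
89 ≡ 1 (mod 4), so quadratic reciprocity gives (89 / 227) = (227 / 89). Reduce: 227 ≡ 49 (mod 89). Now have -(49 / 89).
49 ≡ 1 (mod 4), so quadratic reciprocity gives (49 / 89) = (89 / 49). Reduce: 89 ≡ 40 (mod 49). Now have -(40 / 49).
Factor out 2: 40 = 2^3·5. Since 49 ≡ 1 (mod 8), (2 / 49) = +1, and (2 / 49)^3 = +1. Now have -(5 / 49).
5 ≡ 1 (mod 4), so quadratic reciprocity gives (5 / 49) = (49 / 5). Reduce: 49 ≡ 4 (mod 5). Now have -(4 / 5).
Factor out 2: 4 = 2^2. Since 5 ≡ 5 (mod 8), (2 / 5) = -1, and (2 / 5)^2 = +1. Now have -(1 / 5).
(1 / 5) = 1. Collecting the sign factors: -1.

-1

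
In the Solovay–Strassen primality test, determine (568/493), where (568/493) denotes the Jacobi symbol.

(568/493)
  = (75/493)    [568 ≡ 75 mod 493]
  = (493/75)    [QR: 493 ≡ 1 mod 4, sign kept]
  = (43/75)    [493 ≡ 43 mod 75]
  = -(75/43)    [QR: both ≡ 3 mod 4, sign flips]
  = -(32/43)    [75 ≡ 32 mod 43]
  = (1/43)    [43 ≡ 3 mod 8 ⇒ (2/43)^5 = -1]
  = 1    [(1/43) = 1]

1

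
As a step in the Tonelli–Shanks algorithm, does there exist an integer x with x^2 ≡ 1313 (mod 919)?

(1313/919)
  = (394/919)    [1313 ≡ 394 mod 919]
  = (197/919)    [919 ≡ 7 mod 8 ⇒ (2/919) = +1]
  = (919/197)    [QR: 197 ≡ 1 mod 4, sign kept]
  = (131/197)    [919 ≡ 131 mod 197]
  = (197/131)    [QR: 197 ≡ 1 mod 4, sign kept]
  = (66/131)    [197 ≡ 66 mod 131]
  = -(33/131)    [131 ≡ 3 mod 8 ⇒ (2/131) = -1]
  = -(131/33)    [QR: 33 ≡ 1 mod 4, sign kept]
  = -(32/33)    [131 ≡ 32 mod 33]
  = -(1/33)    [33 ≡ 1 mod 8 ⇒ (2/33)^5 = +1]
  = -1    [(1/33) = 1]
(1313/919) = -1, and 919 is prime, so 1313 is not a quadratic residue mod 919.

no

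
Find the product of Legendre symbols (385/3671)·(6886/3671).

1

By multiplicativity, (385·6886/3671) = (385/3671)·(6886/3671).
First factor (385/3671):
(385/3671)
  = (3671/385)    [QR: 385 ≡ 1 mod 4, sign kept]
  = (206/385)    [3671 ≡ 206 mod 385]
  = (103/385)    [385 ≡ 1 mod 8 ⇒ (2/385) = +1]
  = (385/103)    [QR: 385 ≡ 1 mod 4, sign kept]
  = (76/103)    [385 ≡ 76 mod 103]
  = (19/103)    [103 ≡ 7 mod 8 ⇒ (2/103)^2 = +1]
  = -(103/19)    [QR: both ≡ 3 mod 4, sign flips]
  = -(8/19)    [103 ≡ 8 mod 19]
  = (1/19)    [19 ≡ 3 mod 8 ⇒ (2/19)^3 = -1]
  = 1    [(1/19) = 1]
Second factor (6886/3671):
(6886/3671)
  = (3215/3671)    [6886 ≡ 3215 mod 3671]
  = -(3671/3215)    [QR: both ≡ 3 mod 4, sign flips]
  = -(456/3215)    [3671 ≡ 456 mod 3215]
  = -(57/3215)    [3215 ≡ 7 mod 8 ⇒ (2/3215)^3 = +1]
  = -(3215/57)    [QR: 57 ≡ 1 mod 4, sign kept]
  = -(23/57)    [3215 ≡ 23 mod 57]
  = -(57/23)    [QR: 57 ≡ 1 mod 4, sign kept]
  = -(11/23)    [57 ≡ 11 mod 23]
  = (23/11)    [QR: both ≡ 3 mod 4, sign flips]
  = (1/11)    [23 ≡ 1 mod 11]
  = 1    [(1/11) = 1]
Product: (1)·(1) = 1.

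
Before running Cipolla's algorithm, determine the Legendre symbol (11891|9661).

Reduce the numerator: 11891 ≡ 2230 (mod 9661), so (11891|9661) = (2230|9661).
Factor out 2: 2230 = 2·1115. Since 9661 ≡ 5 (mod 8), (2|9661) = -1. Now have -(1115|9661).
9661 ≡ 1 (mod 4), so quadratic reciprocity gives (1115|9661) = (9661|1115). Reduce: 9661 ≡ 741 (mod 1115). Now have -(741|1115).
741 ≡ 1 (mod 4), so quadratic reciprocity gives (741|1115) = (1115|741). Reduce: 1115 ≡ 374 (mod 741). Now have -(374|741).
Factor out 2: 374 = 2·187. Since 741 ≡ 5 (mod 8), (2|741) = -1. Now have (187|741).
741 ≡ 1 (mod 4), so quadratic reciprocity gives (187|741) = (741|187). Reduce: 741 ≡ 180 (mod 187). Now have (180|187).
Factor out 2: 180 = 2^2·45. Since 187 ≡ 3 (mod 8), (2|187) = -1, and (2|187)^2 = +1. Now have (45|187).
45 ≡ 1 (mod 4), so quadratic reciprocity gives (45|187) = (187|45). Reduce: 187 ≡ 7 (mod 45). Now have (7|45).
45 ≡ 1 (mod 4), so quadratic reciprocity gives (7|45) = (45|7). Reduce: 45 ≡ 3 (mod 7). Now have (3|7).
Both 3 ≡ 3 and 7 ≡ 3 (mod 4), so reciprocity gives (3|7) = -(7|3). Reduce: 7 ≡ 1 (mod 3). Now have -(1|3).
(1|3) = 1. Collecting the sign factors: -1.

-1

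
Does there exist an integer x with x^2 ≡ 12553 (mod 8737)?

no

Reduce the numerator: 12553 ≡ 3816 (mod 8737), so (12553|8737) = (3816|8737).
Factor out 2: 3816 = 2^3·477. Since 8737 ≡ 1 (mod 8), (2|8737) = +1, and (2|8737)^3 = +1. Now have (477|8737).
477 ≡ 1 (mod 4), so quadratic reciprocity gives (477|8737) = (8737|477). Reduce: 8737 ≡ 151 (mod 477). Now have (151|477).
477 ≡ 1 (mod 4), so quadratic reciprocity gives (151|477) = (477|151). Reduce: 477 ≡ 24 (mod 151). Now have (24|151).
Factor out 2: 24 = 2^3·3. Since 151 ≡ 7 (mod 8), (2|151) = +1, and (2|151)^3 = +1. Now have (3|151).
Both 3 ≡ 3 and 151 ≡ 3 (mod 4), so reciprocity gives (3|151) = -(151|3). Reduce: 151 ≡ 1 (mod 3). Now have -(1|3).
(1|3) = 1. Collecting the sign factors: -1.
The Legendre symbol is -1, so x^2 ≡ 12553 (mod 8737) has no solution.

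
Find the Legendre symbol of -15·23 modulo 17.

By multiplicativity, (-15·23/17) = (-15/17)·(23/17).
First factor (-15/17):
Pull out -1: (-15/17) = (-1/17)·(15/17). Since 17 ≡ 1 (mod 4), (-1/17) = +1. Now have (15/17).
17 ≡ 1 (mod 4), so quadratic reciprocity gives (15/17) = (17/15). Reduce: 17 ≡ 2 (mod 15). Now have (2/15).
Factor out 2: 2 = 2. Since 15 ≡ 7 (mod 8), (2/15) = +1. Now have (1/15).
(1/15) = 1. Collecting the sign factors: 1.
Second factor (23/17):
Reduce the numerator: 23 ≡ 6 (mod 17), so (23/17) = (6/17).
Factor out 2: 6 = 2·3. Since 17 ≡ 1 (mod 8), (2/17) = +1. Now have (3/17).
17 ≡ 1 (mod 4), so quadratic reciprocity gives (3/17) = (17/3). Reduce: 17 ≡ 2 (mod 3). Now have (2/3).
Factor out 2: 2 = 2. Since 3 ≡ 3 (mod 8), (2/3) = -1. Now have -(1/3).
(1/3) = 1. Collecting the sign factors: -1.
Product: (1)·(-1) = -1.

-1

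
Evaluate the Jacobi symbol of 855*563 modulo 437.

0

By multiplicativity, (855·563/437) = (855/437)·(563/437).
First factor (855/437):
Reduce the numerator: 855 ≡ 418 (mod 437), so (855/437) = (418/437).
Factor out 2: 418 = 2·209. Since 437 ≡ 5 (mod 8), (2/437) = -1. Now have -(209/437).
209 ≡ 1 (mod 4), so quadratic reciprocity gives (209/437) = (437/209). Reduce: 437 ≡ 19 (mod 209). Now have -(19/209).
209 ≡ 1 (mod 4), so quadratic reciprocity gives (19/209) = (209/19). Reduce: 209 ≡ 0 (mod 19). Now have -(0/19).
The numerator is now 0 with denominator 19 > 1: the symbol is 0.
Second factor (563/437):
Reduce the numerator: 563 ≡ 126 (mod 437), so (563/437) = (126/437).
Factor out 2: 126 = 2·63. Since 437 ≡ 5 (mod 8), (2/437) = -1. Now have -(63/437).
437 ≡ 1 (mod 4), so quadratic reciprocity gives (63/437) = (437/63). Reduce: 437 ≡ 59 (mod 63). Now have -(59/63).
Both 59 ≡ 3 and 63 ≡ 3 (mod 4), so reciprocity gives (59/63) = -(63/59). Reduce: 63 ≡ 4 (mod 59). Now have (4/59).
Factor out 2: 4 = 2^2. Since 59 ≡ 3 (mod 8), (2/59) = -1, and (2/59)^2 = +1. Now have (1/59).
(1/59) = 1. Collecting the sign factors: 1.
Product: (0)·(1) = 0.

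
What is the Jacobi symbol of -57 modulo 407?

-1

Reduce the numerator: -57 ≡ 350 (mod 407), so (-57/407) = (350/407).
Factor out 2: 350 = 2·175. Since 407 ≡ 7 (mod 8), (2/407) = +1. Now have (175/407).
Both 175 ≡ 3 and 407 ≡ 3 (mod 4), so reciprocity gives (175/407) = -(407/175). Reduce: 407 ≡ 57 (mod 175). Now have -(57/175).
57 ≡ 1 (mod 4), so quadratic reciprocity gives (57/175) = (175/57). Reduce: 175 ≡ 4 (mod 57). Now have -(4/57).
Factor out 2: 4 = 2^2. Since 57 ≡ 1 (mod 8), (2/57) = +1, and (2/57)^2 = +1. Now have -(1/57).
(1/57) = 1. Collecting the sign factors: -1.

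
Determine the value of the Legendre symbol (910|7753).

(910|7753)
  = (455|7753)    [7753 ≡ 1 mod 8 ⇒ (2|7753) = +1]
  = (7753|455)    [QR: 7753 ≡ 1 mod 4, sign kept]
  = (18|455)    [7753 ≡ 18 mod 455]
  = (9|455)    [455 ≡ 7 mod 8 ⇒ (2|455) = +1]
  = (455|9)    [QR: 9 ≡ 1 mod 4, sign kept]
  = (5|9)    [455 ≡ 5 mod 9]
  = (9|5)    [QR: 5 ≡ 1 mod 4, sign kept]
  = (4|5)    [9 ≡ 4 mod 5]
  = (1|5)    [5 ≡ 5 mod 8 ⇒ (2|5)^2 = +1]
  = 1    [(1|5) = 1]

1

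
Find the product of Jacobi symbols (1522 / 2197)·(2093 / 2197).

By multiplicativity, (1522·2093 / 2197) = (1522 / 2197)·(2093 / 2197).
First factor (1522 / 2197):
Factor out 2: 1522 = 2·761. Since 2197 ≡ 5 (mod 8), (2 / 2197) = -1. Now have -(761 / 2197).
761 ≡ 1 (mod 4), so quadratic reciprocity gives (761 / 2197) = (2197 / 761). Reduce: 2197 ≡ 675 (mod 761). Now have -(675 / 761).
761 ≡ 1 (mod 4), so quadratic reciprocity gives (675 / 761) = (761 / 675). Reduce: 761 ≡ 86 (mod 675). Now have -(86 / 675).
Factor out 2: 86 = 2·43. Since 675 ≡ 3 (mod 8), (2 / 675) = -1. Now have (43 / 675).
Both 43 ≡ 3 and 675 ≡ 3 (mod 4), so reciprocity gives (43 / 675) = -(675 / 43). Reduce: 675 ≡ 30 (mod 43). Now have -(30 / 43).
Factor out 2: 30 = 2·15. Since 43 ≡ 3 (mod 8), (2 / 43) = -1. Now have (15 / 43).
Both 15 ≡ 3 and 43 ≡ 3 (mod 4), so reciprocity gives (15 / 43) = -(43 / 15). Reduce: 43 ≡ 13 (mod 15). Now have -(13 / 15).
13 ≡ 1 (mod 4), so quadratic reciprocity gives (13 / 15) = (15 / 13). Reduce: 15 ≡ 2 (mod 13). Now have -(2 / 13).
Factor out 2: 2 = 2. Since 13 ≡ 5 (mod 8), (2 / 13) = -1. Now have (1 / 13).
(1 / 13) = 1. Collecting the sign factors: 1.
Second factor (2093 / 2197):
2093 ≡ 1 (mod 4), so quadratic reciprocity gives (2093 / 2197) = (2197 / 2093). Reduce: 2197 ≡ 104 (mod 2093). Now have (104 / 2093).
Factor out 2: 104 = 2^3·13. Since 2093 ≡ 5 (mod 8), (2 / 2093) = -1, and (2 / 2093)^3 = -1. Now have -(13 / 2093).
13 ≡ 1 (mod 4), so quadratic reciprocity gives (13 / 2093) = (2093 / 13). Reduce: 2093 ≡ 0 (mod 13). Now have -(0 / 13).
The numerator is now 0 with denominator 13 > 1: the symbol is 0.
Product: (1)·(0) = 0.

0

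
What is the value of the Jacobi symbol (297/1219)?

297 ≡ 1 (mod 4), so quadratic reciprocity gives (297/1219) = (1219/297). Reduce: 1219 ≡ 31 (mod 297). Now have (31/297).
297 ≡ 1 (mod 4), so quadratic reciprocity gives (31/297) = (297/31). Reduce: 297 ≡ 18 (mod 31). Now have (18/31).
Factor out 2: 18 = 2·9. Since 31 ≡ 7 (mod 8), (2/31) = +1. Now have (9/31).
9 ≡ 1 (mod 4), so quadratic reciprocity gives (9/31) = (31/9). Reduce: 31 ≡ 4 (mod 9). Now have (4/9).
Factor out 2: 4 = 2^2. Since 9 ≡ 1 (mod 8), (2/9) = +1, and (2/9)^2 = +1. Now have (1/9).
(1/9) = 1. Collecting the sign factors: 1.

1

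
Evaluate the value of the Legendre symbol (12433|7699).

Reduce the numerator: 12433 ≡ 4734 (mod 7699), so (12433|7699) = (4734|7699).
Factor out 2: 4734 = 2·2367. Since 7699 ≡ 3 (mod 8), (2|7699) = -1. Now have -(2367|7699).
Both 2367 ≡ 3 and 7699 ≡ 3 (mod 4), so reciprocity gives (2367|7699) = -(7699|2367). Reduce: 7699 ≡ 598 (mod 2367). Now have (598|2367).
Factor out 2: 598 = 2·299. Since 2367 ≡ 7 (mod 8), (2|2367) = +1. Now have (299|2367).
Both 299 ≡ 3 and 2367 ≡ 3 (mod 4), so reciprocity gives (299|2367) = -(2367|299). Reduce: 2367 ≡ 274 (mod 299). Now have -(274|299).
Factor out 2: 274 = 2·137. Since 299 ≡ 3 (mod 8), (2|299) = -1. Now have (137|299).
137 ≡ 1 (mod 4), so quadratic reciprocity gives (137|299) = (299|137). Reduce: 299 ≡ 25 (mod 137). Now have (25|137).
25 ≡ 1 (mod 4), so quadratic reciprocity gives (25|137) = (137|25). Reduce: 137 ≡ 12 (mod 25). Now have (12|25).
Factor out 2: 12 = 2^2·3. Since 25 ≡ 1 (mod 8), (2|25) = +1, and (2|25)^2 = +1. Now have (3|25).
25 ≡ 1 (mod 4), so quadratic reciprocity gives (3|25) = (25|3). Reduce: 25 ≡ 1 (mod 3). Now have (1|3).
(1|3) = 1. Collecting the sign factors: 1.

1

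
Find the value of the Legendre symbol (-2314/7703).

1

Pull out -1: (-2314/7703) = (-1/7703)·(2314/7703). Since 7703 ≡ 3 (mod 4), (-1/7703) = -1. Now have -(2314/7703).
Factor out 2: 2314 = 2·1157. Since 7703 ≡ 7 (mod 8), (2/7703) = +1. Now have -(1157/7703).
1157 ≡ 1 (mod 4), so quadratic reciprocity gives (1157/7703) = (7703/1157). Reduce: 7703 ≡ 761 (mod 1157). Now have -(761/1157).
761 ≡ 1 (mod 4), so quadratic reciprocity gives (761/1157) = (1157/761). Reduce: 1157 ≡ 396 (mod 761). Now have -(396/761).
Factor out 2: 396 = 2^2·99. Since 761 ≡ 1 (mod 8), (2/761) = +1, and (2/761)^2 = +1. Now have -(99/761).
761 ≡ 1 (mod 4), so quadratic reciprocity gives (99/761) = (761/99). Reduce: 761 ≡ 68 (mod 99). Now have -(68/99).
Factor out 2: 68 = 2^2·17. Since 99 ≡ 3 (mod 8), (2/99) = -1, and (2/99)^2 = +1. Now have -(17/99).
17 ≡ 1 (mod 4), so quadratic reciprocity gives (17/99) = (99/17). Reduce: 99 ≡ 14 (mod 17). Now have -(14/17).
Factor out 2: 14 = 2·7. Since 17 ≡ 1 (mod 8), (2/17) = +1. Now have -(7/17).
17 ≡ 1 (mod 4), so quadratic reciprocity gives (7/17) = (17/7). Reduce: 17 ≡ 3 (mod 7). Now have -(3/7).
Both 3 ≡ 3 and 7 ≡ 3 (mod 4), so reciprocity gives (3/7) = -(7/3). Reduce: 7 ≡ 1 (mod 3). Now have (1/3).
(1/3) = 1. Collecting the sign factors: 1.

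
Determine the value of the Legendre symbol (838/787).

1

(838/787)
  = (51/787)    [838 ≡ 51 mod 787]
  = -(787/51)    [QR: both ≡ 3 mod 4, sign flips]
  = -(22/51)    [787 ≡ 22 mod 51]
  = (11/51)    [51 ≡ 3 mod 8 ⇒ (2/51) = -1]
  = -(51/11)    [QR: both ≡ 3 mod 4, sign flips]
  = -(7/11)    [51 ≡ 7 mod 11]
  = (11/7)    [QR: both ≡ 3 mod 4, sign flips]
  = (4/7)    [11 ≡ 4 mod 7]
  = (1/7)    [7 ≡ 7 mod 8 ⇒ (2/7)^2 = +1]
  = 1    [(1/7) = 1]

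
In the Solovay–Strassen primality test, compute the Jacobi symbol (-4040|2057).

(-4040|2057)
  = (74|2057)    [-4040 ≡ 74 mod 2057]
  = (37|2057)    [2057 ≡ 1 mod 8 ⇒ (2|2057) = +1]
  = (2057|37)    [QR: 37 ≡ 1 mod 4, sign kept]
  = (22|37)    [2057 ≡ 22 mod 37]
  = -(11|37)    [37 ≡ 5 mod 8 ⇒ (2|37) = -1]
  = -(37|11)    [QR: 37 ≡ 1 mod 4, sign kept]
  = -(4|11)    [37 ≡ 4 mod 11]
  = -(1|11)    [11 ≡ 3 mod 8 ⇒ (2|11)^2 = +1]
  = -1    [(1|11) = 1]

-1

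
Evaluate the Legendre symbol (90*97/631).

1

By multiplicativity, (90·97/631) = (90/631)·(97/631).
First factor (90/631):
(90/631)
  = (45/631)    [631 ≡ 7 mod 8 ⇒ (2/631) = +1]
  = (631/45)    [QR: 45 ≡ 1 mod 4, sign kept]
  = (1/45)    [631 ≡ 1 mod 45]
  = 1    [(1/45) = 1]
Second factor (97/631):
(97/631)
  = (631/97)    [QR: 97 ≡ 1 mod 4, sign kept]
  = (49/97)    [631 ≡ 49 mod 97]
  = (97/49)    [QR: 49 ≡ 1 mod 4, sign kept]
  = (48/49)    [97 ≡ 48 mod 49]
  = (3/49)    [49 ≡ 1 mod 8 ⇒ (2/49)^4 = +1]
  = (49/3)    [QR: 49 ≡ 1 mod 4, sign kept]
  = (1/3)    [49 ≡ 1 mod 3]
  = 1    [(1/3) = 1]
Product: (1)·(1) = 1.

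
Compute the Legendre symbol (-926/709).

Pull out -1: (-926/709) = (-1/709)·(926/709). Since 709 ≡ 1 (mod 4), (-1/709) = +1. Now have (926/709).
Reduce the numerator: 926 ≡ 217 (mod 709), so (926/709) = (217/709).
217 ≡ 1 (mod 4), so quadratic reciprocity gives (217/709) = (709/217). Reduce: 709 ≡ 58 (mod 217). Now have (58/217).
Factor out 2: 58 = 2·29. Since 217 ≡ 1 (mod 8), (2/217) = +1. Now have (29/217).
29 ≡ 1 (mod 4), so quadratic reciprocity gives (29/217) = (217/29). Reduce: 217 ≡ 14 (mod 29). Now have (14/29).
Factor out 2: 14 = 2·7. Since 29 ≡ 5 (mod 8), (2/29) = -1. Now have -(7/29).
29 ≡ 1 (mod 4), so quadratic reciprocity gives (7/29) = (29/7). Reduce: 29 ≡ 1 (mod 7). Now have -(1/7).
(1/7) = 1. Collecting the sign factors: -1.

-1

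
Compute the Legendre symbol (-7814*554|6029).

By multiplicativity, (-7814·554|6029) = (-7814|6029)·(554|6029).
First factor (-7814|6029):
(-7814|6029)
  = (7814|6029)    [6029 ≡ 1 mod 4 ⇒ (-1|6029) = +1]
  = (1785|6029)    [7814 ≡ 1785 mod 6029]
  = (6029|1785)    [QR: 1785 ≡ 1 mod 4, sign kept]
  = (674|1785)    [6029 ≡ 674 mod 1785]
  = (337|1785)    [1785 ≡ 1 mod 8 ⇒ (2|1785) = +1]
  = (1785|337)    [QR: 337 ≡ 1 mod 4, sign kept]
  = (100|337)    [1785 ≡ 100 mod 337]
  = (25|337)    [337 ≡ 1 mod 8 ⇒ (2|337)^2 = +1]
  = (337|25)    [QR: 25 ≡ 1 mod 4, sign kept]
  = (12|25)    [337 ≡ 12 mod 25]
  = (3|25)    [25 ≡ 1 mod 8 ⇒ (2|25)^2 = +1]
  = (25|3)    [QR: 25 ≡ 1 mod 4, sign kept]
  = (1|3)    [25 ≡ 1 mod 3]
  = 1    [(1|3) = 1]
Second factor (554|6029):
(554|6029)
  = -(277|6029)    [6029 ≡ 5 mod 8 ⇒ (2|6029) = -1]
  = -(6029|277)    [QR: 277 ≡ 1 mod 4, sign kept]
  = -(212|277)    [6029 ≡ 212 mod 277]
  = -(53|277)    [277 ≡ 5 mod 8 ⇒ (2|277)^2 = +1]
  = -(277|53)    [QR: 53 ≡ 1 mod 4, sign kept]
  = -(12|53)    [277 ≡ 12 mod 53]
  = -(3|53)    [53 ≡ 5 mod 8 ⇒ (2|53)^2 = +1]
  = -(53|3)    [QR: 53 ≡ 1 mod 4, sign kept]
  = -(2|3)    [53 ≡ 2 mod 3]
  = (1|3)    [3 ≡ 3 mod 8 ⇒ (2|3) = -1]
  = 1    [(1|3) = 1]
Product: (1)·(1) = 1.

1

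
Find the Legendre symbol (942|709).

(942|709)
  = (233|709)    [942 ≡ 233 mod 709]
  = (709|233)    [QR: 233 ≡ 1 mod 4, sign kept]
  = (10|233)    [709 ≡ 10 mod 233]
  = (5|233)    [233 ≡ 1 mod 8 ⇒ (2|233) = +1]
  = (233|5)    [QR: 5 ≡ 1 mod 4, sign kept]
  = (3|5)    [233 ≡ 3 mod 5]
  = (5|3)    [QR: 5 ≡ 1 mod 4, sign kept]
  = (2|3)    [5 ≡ 2 mod 3]
  = -(1|3)    [3 ≡ 3 mod 8 ⇒ (2|3) = -1]
  = -1    [(1|3) = 1]

-1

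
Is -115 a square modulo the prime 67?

(-115/67)
  = -(115/67)    [67 ≡ 3 mod 4 ⇒ (-1/67) = -1]
  = -(48/67)    [115 ≡ 48 mod 67]
  = -(3/67)    [67 ≡ 3 mod 8 ⇒ (2/67)^4 = +1]
  = (67/3)    [QR: both ≡ 3 mod 4, sign flips]
  = (1/3)    [67 ≡ 1 mod 3]
  = 1    [(1/3) = 1]
The Legendre symbol is 1, so x^2 ≡ -115 (mod 67) has solution.

yes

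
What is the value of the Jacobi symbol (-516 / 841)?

Reduce the numerator: -516 ≡ 325 (mod 841), so (-516 / 841) = (325 / 841).
325 ≡ 1 (mod 4), so quadratic reciprocity gives (325 / 841) = (841 / 325). Reduce: 841 ≡ 191 (mod 325). Now have (191 / 325).
325 ≡ 1 (mod 4), so quadratic reciprocity gives (191 / 325) = (325 / 191). Reduce: 325 ≡ 134 (mod 191). Now have (134 / 191).
Factor out 2: 134 = 2·67. Since 191 ≡ 7 (mod 8), (2 / 191) = +1. Now have (67 / 191).
Both 67 ≡ 3 and 191 ≡ 3 (mod 4), so reciprocity gives (67 / 191) = -(191 / 67). Reduce: 191 ≡ 57 (mod 67). Now have -(57 / 67).
57 ≡ 1 (mod 4), so quadratic reciprocity gives (57 / 67) = (67 / 57). Reduce: 67 ≡ 10 (mod 57). Now have -(10 / 57).
Factor out 2: 10 = 2·5. Since 57 ≡ 1 (mod 8), (2 / 57) = +1. Now have -(5 / 57).
5 ≡ 1 (mod 4), so quadratic reciprocity gives (5 / 57) = (57 / 5). Reduce: 57 ≡ 2 (mod 5). Now have -(2 / 5).
Factor out 2: 2 = 2. Since 5 ≡ 5 (mod 8), (2 / 5) = -1. Now have (1 / 5).
(1 / 5) = 1. Collecting the sign factors: 1.

1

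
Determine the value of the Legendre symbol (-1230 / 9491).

(-1230 / 9491)
  = -(1230 / 9491)    [9491 ≡ 3 mod 4 ⇒ (-1 / 9491) = -1]
  = (615 / 9491)    [9491 ≡ 3 mod 8 ⇒ (2 / 9491) = -1]
  = -(9491 / 615)    [QR: both ≡ 3 mod 4, sign flips]
  = -(266 / 615)    [9491 ≡ 266 mod 615]
  = -(133 / 615)    [615 ≡ 7 mod 8 ⇒ (2 / 615) = +1]
  = -(615 / 133)    [QR: 133 ≡ 1 mod 4, sign kept]
  = -(83 / 133)    [615 ≡ 83 mod 133]
  = -(133 / 83)    [QR: 133 ≡ 1 mod 4, sign kept]
  = -(50 / 83)    [133 ≡ 50 mod 83]
  = (25 / 83)    [83 ≡ 3 mod 8 ⇒ (2 / 83) = -1]
  = (83 / 25)    [QR: 25 ≡ 1 mod 4, sign kept]
  = (8 / 25)    [83 ≡ 8 mod 25]
  = (1 / 25)    [25 ≡ 1 mod 8 ⇒ (2 / 25)^3 = +1]
  = 1    [(1 / 25) = 1]

1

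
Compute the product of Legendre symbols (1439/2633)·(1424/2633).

1

By multiplicativity, (1439·1424/2633) = (1439/2633)·(1424/2633).
First factor (1439/2633):
(1439/2633)
  = (2633/1439)    [QR: 2633 ≡ 1 mod 4, sign kept]
  = (1194/1439)    [2633 ≡ 1194 mod 1439]
  = (597/1439)    [1439 ≡ 7 mod 8 ⇒ (2/1439) = +1]
  = (1439/597)    [QR: 597 ≡ 1 mod 4, sign kept]
  = (245/597)    [1439 ≡ 245 mod 597]
  = (597/245)    [QR: 245 ≡ 1 mod 4, sign kept]
  = (107/245)    [597 ≡ 107 mod 245]
  = (245/107)    [QR: 245 ≡ 1 mod 4, sign kept]
  = (31/107)    [245 ≡ 31 mod 107]
  = -(107/31)    [QR: both ≡ 3 mod 4, sign flips]
  = -(14/31)    [107 ≡ 14 mod 31]
  = -(7/31)    [31 ≡ 7 mod 8 ⇒ (2/31) = +1]
  = (31/7)    [QR: both ≡ 3 mod 4, sign flips]
  = (3/7)    [31 ≡ 3 mod 7]
  = -(7/3)    [QR: both ≡ 3 mod 4, sign flips]
  = -(1/3)    [7 ≡ 1 mod 3]
  = -1    [(1/3) = 1]
Second factor (1424/2633):
(1424/2633)
  = (89/2633)    [2633 ≡ 1 mod 8 ⇒ (2/2633)^4 = +1]
  = (2633/89)    [QR: 89 ≡ 1 mod 4, sign kept]
  = (52/89)    [2633 ≡ 52 mod 89]
  = (13/89)    [89 ≡ 1 mod 8 ⇒ (2/89)^2 = +1]
  = (89/13)    [QR: 13 ≡ 1 mod 4, sign kept]
  = (11/13)    [89 ≡ 11 mod 13]
  = (13/11)    [QR: 13 ≡ 1 mod 4, sign kept]
  = (2/11)    [13 ≡ 2 mod 11]
  = -(1/11)    [11 ≡ 3 mod 8 ⇒ (2/11) = -1]
  = -1    [(1/11) = 1]
Product: (-1)·(-1) = 1.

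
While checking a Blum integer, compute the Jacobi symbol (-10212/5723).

-1

(-10212/5723)
  = (1234/5723)    [-10212 ≡ 1234 mod 5723]
  = -(617/5723)    [5723 ≡ 3 mod 8 ⇒ (2/5723) = -1]
  = -(5723/617)    [QR: 617 ≡ 1 mod 4, sign kept]
  = -(170/617)    [5723 ≡ 170 mod 617]
  = -(85/617)    [617 ≡ 1 mod 8 ⇒ (2/617) = +1]
  = -(617/85)    [QR: 85 ≡ 1 mod 4, sign kept]
  = -(22/85)    [617 ≡ 22 mod 85]
  = (11/85)    [85 ≡ 5 mod 8 ⇒ (2/85) = -1]
  = (85/11)    [QR: 85 ≡ 1 mod 4, sign kept]
  = (8/11)    [85 ≡ 8 mod 11]
  = -(1/11)    [11 ≡ 3 mod 8 ⇒ (2/11)^3 = -1]
  = -1    [(1/11) = 1]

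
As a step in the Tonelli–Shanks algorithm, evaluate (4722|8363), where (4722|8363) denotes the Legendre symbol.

-1

(4722|8363)
  = -(2361|8363)    [8363 ≡ 3 mod 8 ⇒ (2|8363) = -1]
  = -(8363|2361)    [QR: 2361 ≡ 1 mod 4, sign kept]
  = -(1280|2361)    [8363 ≡ 1280 mod 2361]
  = -(5|2361)    [2361 ≡ 1 mod 8 ⇒ (2|2361)^8 = +1]
  = -(2361|5)    [QR: 5 ≡ 1 mod 4, sign kept]
  = -(1|5)    [2361 ≡ 1 mod 5]
  = -1    [(1|5) = 1]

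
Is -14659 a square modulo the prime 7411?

yes

(-14659/7411)
  = (163/7411)    [-14659 ≡ 163 mod 7411]
  = -(7411/163)    [QR: both ≡ 3 mod 4, sign flips]
  = -(76/163)    [7411 ≡ 76 mod 163]
  = -(19/163)    [163 ≡ 3 mod 8 ⇒ (2/163)^2 = +1]
  = (163/19)    [QR: both ≡ 3 mod 4, sign flips]
  = (11/19)    [163 ≡ 11 mod 19]
  = -(19/11)    [QR: both ≡ 3 mod 4, sign flips]
  = -(8/11)    [19 ≡ 8 mod 11]
  = (1/11)    [11 ≡ 3 mod 8 ⇒ (2/11)^3 = -1]
  = 1    [(1/11) = 1]
The Legendre symbol is 1, so x^2 ≡ -14659 (mod 7411) has solution.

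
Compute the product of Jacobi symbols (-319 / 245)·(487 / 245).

By multiplicativity, (-319·487 / 245) = (-319 / 245)·(487 / 245).
First factor (-319 / 245):
(-319 / 245)
  = (319 / 245)    [245 ≡ 1 mod 4 ⇒ (-1 / 245) = +1]
  = (74 / 245)    [319 ≡ 74 mod 245]
  = -(37 / 245)    [245 ≡ 5 mod 8 ⇒ (2 / 245) = -1]
  = -(245 / 37)    [QR: 37 ≡ 1 mod 4, sign kept]
  = -(23 / 37)    [245 ≡ 23 mod 37]
  = -(37 / 23)    [QR: 37 ≡ 1 mod 4, sign kept]
  = -(14 / 23)    [37 ≡ 14 mod 23]
  = -(7 / 23)    [23 ≡ 7 mod 8 ⇒ (2 / 23) = +1]
  = (23 / 7)    [QR: both ≡ 3 mod 4, sign flips]
  = (2 / 7)    [23 ≡ 2 mod 7]
  = (1 / 7)    [7 ≡ 7 mod 8 ⇒ (2 / 7) = +1]
  = 1    [(1 / 7) = 1]
Second factor (487 / 245):
(487 / 245)
  = (242 / 245)    [487 ≡ 242 mod 245]
  = -(121 / 245)    [245 ≡ 5 mod 8 ⇒ (2 / 245) = -1]
  = -(245 / 121)    [QR: 121 ≡ 1 mod 4, sign kept]
  = -(3 / 121)    [245 ≡ 3 mod 121]
  = -(121 / 3)    [QR: 121 ≡ 1 mod 4, sign kept]
  = -(1 / 3)    [121 ≡ 1 mod 3]
  = -1    [(1 / 3) = 1]
Product: (1)·(-1) = -1.

-1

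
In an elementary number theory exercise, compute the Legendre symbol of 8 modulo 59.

Factor out 2: 8 = 2^3. Since 59 ≡ 3 (mod 8), (2 / 59) = -1, and (2 / 59)^3 = -1. Now have -(1 / 59).
(1 / 59) = 1. Collecting the sign factors: -1.

-1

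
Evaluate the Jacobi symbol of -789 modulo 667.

(-789/667)
  = (545/667)    [-789 ≡ 545 mod 667]
  = (667/545)    [QR: 545 ≡ 1 mod 4, sign kept]
  = (122/545)    [667 ≡ 122 mod 545]
  = (61/545)    [545 ≡ 1 mod 8 ⇒ (2/545) = +1]
  = (545/61)    [QR: 61 ≡ 1 mod 4, sign kept]
  = (57/61)    [545 ≡ 57 mod 61]
  = (61/57)    [QR: 57 ≡ 1 mod 4, sign kept]
  = (4/57)    [61 ≡ 4 mod 57]
  = (1/57)    [57 ≡ 1 mod 8 ⇒ (2/57)^2 = +1]
  = 1    [(1/57) = 1]

1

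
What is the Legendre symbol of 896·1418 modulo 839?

By multiplicativity, (896·1418|839) = (896|839)·(1418|839).
First factor (896|839):
(896|839)
  = (57|839)    [896 ≡ 57 mod 839]
  = (839|57)    [QR: 57 ≡ 1 mod 4, sign kept]
  = (41|57)    [839 ≡ 41 mod 57]
  = (57|41)    [QR: 41 ≡ 1 mod 4, sign kept]
  = (16|41)    [57 ≡ 16 mod 41]
  = (1|41)    [41 ≡ 1 mod 8 ⇒ (2|41)^4 = +1]
  = 1    [(1|41) = 1]
Second factor (1418|839):
(1418|839)
  = (579|839)    [1418 ≡ 579 mod 839]
  = -(839|579)    [QR: both ≡ 3 mod 4, sign flips]
  = -(260|579)    [839 ≡ 260 mod 579]
  = -(65|579)    [579 ≡ 3 mod 8 ⇒ (2|579)^2 = +1]
  = -(579|65)    [QR: 65 ≡ 1 mod 4, sign kept]
  = -(59|65)    [579 ≡ 59 mod 65]
  = -(65|59)    [QR: 65 ≡ 1 mod 4, sign kept]
  = -(6|59)    [65 ≡ 6 mod 59]
  = (3|59)    [59 ≡ 3 mod 8 ⇒ (2|59) = -1]
  = -(59|3)    [QR: both ≡ 3 mod 4, sign flips]
  = -(2|3)    [59 ≡ 2 mod 3]
  = (1|3)    [3 ≡ 3 mod 8 ⇒ (2|3) = -1]
  = 1    [(1|3) = 1]
Product: (1)·(1) = 1.

1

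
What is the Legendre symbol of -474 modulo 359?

-1

Reduce the numerator: -474 ≡ 244 (mod 359), so (-474/359) = (244/359).
Factor out 2: 244 = 2^2·61. Since 359 ≡ 7 (mod 8), (2/359) = +1, and (2/359)^2 = +1. Now have (61/359).
61 ≡ 1 (mod 4), so quadratic reciprocity gives (61/359) = (359/61). Reduce: 359 ≡ 54 (mod 61). Now have (54/61).
Factor out 2: 54 = 2·27. Since 61 ≡ 5 (mod 8), (2/61) = -1. Now have -(27/61).
61 ≡ 1 (mod 4), so quadratic reciprocity gives (27/61) = (61/27). Reduce: 61 ≡ 7 (mod 27). Now have -(7/27).
Both 7 ≡ 3 and 27 ≡ 3 (mod 4), so reciprocity gives (7/27) = -(27/7). Reduce: 27 ≡ 6 (mod 7). Now have (6/7).
Factor out 2: 6 = 2·3. Since 7 ≡ 7 (mod 8), (2/7) = +1. Now have (3/7).
Both 3 ≡ 3 and 7 ≡ 3 (mod 4), so reciprocity gives (3/7) = -(7/3). Reduce: 7 ≡ 1 (mod 3). Now have -(1/3).
(1/3) = 1. Collecting the sign factors: -1.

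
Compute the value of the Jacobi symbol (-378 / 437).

-1

Reduce the numerator: -378 ≡ 59 (mod 437), so (-378 / 437) = (59 / 437).
437 ≡ 1 (mod 4), so quadratic reciprocity gives (59 / 437) = (437 / 59). Reduce: 437 ≡ 24 (mod 59). Now have (24 / 59).
Factor out 2: 24 = 2^3·3. Since 59 ≡ 3 (mod 8), (2 / 59) = -1, and (2 / 59)^3 = -1. Now have -(3 / 59).
Both 3 ≡ 3 and 59 ≡ 3 (mod 4), so reciprocity gives (3 / 59) = -(59 / 3). Reduce: 59 ≡ 2 (mod 3). Now have (2 / 3).
Factor out 2: 2 = 2. Since 3 ≡ 3 (mod 8), (2 / 3) = -1. Now have -(1 / 3).
(1 / 3) = 1. Collecting the sign factors: -1.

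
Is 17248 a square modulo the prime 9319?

yes

(17248/9319)
  = (7929/9319)    [17248 ≡ 7929 mod 9319]
  = (9319/7929)    [QR: 7929 ≡ 1 mod 4, sign kept]
  = (1390/7929)    [9319 ≡ 1390 mod 7929]
  = (695/7929)    [7929 ≡ 1 mod 8 ⇒ (2/7929) = +1]
  = (7929/695)    [QR: 7929 ≡ 1 mod 4, sign kept]
  = (284/695)    [7929 ≡ 284 mod 695]
  = (71/695)    [695 ≡ 7 mod 8 ⇒ (2/695)^2 = +1]
  = -(695/71)    [QR: both ≡ 3 mod 4, sign flips]
  = -(56/71)    [695 ≡ 56 mod 71]
  = -(7/71)    [71 ≡ 7 mod 8 ⇒ (2/71)^3 = +1]
  = (71/7)    [QR: both ≡ 3 mod 4, sign flips]
  = (1/7)    [71 ≡ 1 mod 7]
  = 1    [(1/7) = 1]
(17248/9319) = 1, and 9319 is prime, so 17248 is a quadratic residue mod 9319.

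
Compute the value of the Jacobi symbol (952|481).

Reduce the numerator: 952 ≡ 471 (mod 481), so (952|481) = (471|481).
481 ≡ 1 (mod 4), so quadratic reciprocity gives (471|481) = (481|471). Reduce: 481 ≡ 10 (mod 471). Now have (10|471).
Factor out 2: 10 = 2·5. Since 471 ≡ 7 (mod 8), (2|471) = +1. Now have (5|471).
5 ≡ 1 (mod 4), so quadratic reciprocity gives (5|471) = (471|5). Reduce: 471 ≡ 1 (mod 5). Now have (1|5).
(1|5) = 1. Collecting the sign factors: 1.

1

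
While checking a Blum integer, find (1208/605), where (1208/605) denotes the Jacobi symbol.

(1208/605)
  = (603/605)    [1208 ≡ 603 mod 605]
  = (605/603)    [QR: 605 ≡ 1 mod 4, sign kept]
  = (2/603)    [605 ≡ 2 mod 603]
  = -(1/603)    [603 ≡ 3 mod 8 ⇒ (2/603) = -1]
  = -1    [(1/603) = 1]

-1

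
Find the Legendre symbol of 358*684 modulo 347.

-1

By multiplicativity, (358·684/347) = (358/347)·(684/347).
First factor (358/347):
(358/347)
  = (11/347)    [358 ≡ 11 mod 347]
  = -(347/11)    [QR: both ≡ 3 mod 4, sign flips]
  = -(6/11)    [347 ≡ 6 mod 11]
  = (3/11)    [11 ≡ 3 mod 8 ⇒ (2/11) = -1]
  = -(11/3)    [QR: both ≡ 3 mod 4, sign flips]
  = -(2/3)    [11 ≡ 2 mod 3]
  = (1/3)    [3 ≡ 3 mod 8 ⇒ (2/3) = -1]
  = 1    [(1/3) = 1]
Second factor (684/347):
(684/347)
  = (337/347)    [684 ≡ 337 mod 347]
  = (347/337)    [QR: 337 ≡ 1 mod 4, sign kept]
  = (10/337)    [347 ≡ 10 mod 337]
  = (5/337)    [337 ≡ 1 mod 8 ⇒ (2/337) = +1]
  = (337/5)    [QR: 5 ≡ 1 mod 4, sign kept]
  = (2/5)    [337 ≡ 2 mod 5]
  = -(1/5)    [5 ≡ 5 mod 8 ⇒ (2/5) = -1]
  = -1    [(1/5) = 1]
Product: (1)·(-1) = -1.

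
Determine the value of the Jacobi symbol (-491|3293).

Reduce the numerator: -491 ≡ 2802 (mod 3293), so (-491|3293) = (2802|3293).
Factor out 2: 2802 = 2·1401. Since 3293 ≡ 5 (mod 8), (2|3293) = -1. Now have -(1401|3293).
1401 ≡ 1 (mod 4), so quadratic reciprocity gives (1401|3293) = (3293|1401). Reduce: 3293 ≡ 491 (mod 1401). Now have -(491|1401).
1401 ≡ 1 (mod 4), so quadratic reciprocity gives (491|1401) = (1401|491). Reduce: 1401 ≡ 419 (mod 491). Now have -(419|491).
Both 419 ≡ 3 and 491 ≡ 3 (mod 4), so reciprocity gives (419|491) = -(491|419). Reduce: 491 ≡ 72 (mod 419). Now have (72|419).
Factor out 2: 72 = 2^3·9. Since 419 ≡ 3 (mod 8), (2|419) = -1, and (2|419)^3 = -1. Now have -(9|419).
9 ≡ 1 (mod 4), so quadratic reciprocity gives (9|419) = (419|9). Reduce: 419 ≡ 5 (mod 9). Now have -(5|9).
5 ≡ 1 (mod 4), so quadratic reciprocity gives (5|9) = (9|5). Reduce: 9 ≡ 4 (mod 5). Now have -(4|5).
Factor out 2: 4 = 2^2. Since 5 ≡ 5 (mod 8), (2|5) = -1, and (2|5)^2 = +1. Now have -(1|5).
(1|5) = 1. Collecting the sign factors: -1.

-1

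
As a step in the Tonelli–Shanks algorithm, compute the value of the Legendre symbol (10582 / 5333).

1

(10582 / 5333)
  = (5249 / 5333)    [10582 ≡ 5249 mod 5333]
  = (5333 / 5249)    [QR: 5249 ≡ 1 mod 4, sign kept]
  = (84 / 5249)    [5333 ≡ 84 mod 5249]
  = (21 / 5249)    [5249 ≡ 1 mod 8 ⇒ (2 / 5249)^2 = +1]
  = (5249 / 21)    [QR: 21 ≡ 1 mod 4, sign kept]
  = (20 / 21)    [5249 ≡ 20 mod 21]
  = (5 / 21)    [21 ≡ 5 mod 8 ⇒ (2 / 21)^2 = +1]
  = (21 / 5)    [QR: 5 ≡ 1 mod 4, sign kept]
  = (1 / 5)    [21 ≡ 1 mod 5]
  = 1    [(1 / 5) = 1]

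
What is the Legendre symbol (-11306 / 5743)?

-1

Reduce the numerator: -11306 ≡ 180 (mod 5743), so (-11306 / 5743) = (180 / 5743).
Factor out 2: 180 = 2^2·45. Since 5743 ≡ 7 (mod 8), (2 / 5743) = +1, and (2 / 5743)^2 = +1. Now have (45 / 5743).
45 ≡ 1 (mod 4), so quadratic reciprocity gives (45 / 5743) = (5743 / 45). Reduce: 5743 ≡ 28 (mod 45). Now have (28 / 45).
Factor out 2: 28 = 2^2·7. Since 45 ≡ 5 (mod 8), (2 / 45) = -1, and (2 / 45)^2 = +1. Now have (7 / 45).
45 ≡ 1 (mod 4), so quadratic reciprocity gives (7 / 45) = (45 / 7). Reduce: 45 ≡ 3 (mod 7). Now have (3 / 7).
Both 3 ≡ 3 and 7 ≡ 3 (mod 4), so reciprocity gives (3 / 7) = -(7 / 3). Reduce: 7 ≡ 1 (mod 3). Now have -(1 / 3).
(1 / 3) = 1. Collecting the sign factors: -1.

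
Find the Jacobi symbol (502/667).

(502/667)
  = -(251/667)    [667 ≡ 3 mod 8 ⇒ (2/667) = -1]
  = (667/251)    [QR: both ≡ 3 mod 4, sign flips]
  = (165/251)    [667 ≡ 165 mod 251]
  = (251/165)    [QR: 165 ≡ 1 mod 4, sign kept]
  = (86/165)    [251 ≡ 86 mod 165]
  = -(43/165)    [165 ≡ 5 mod 8 ⇒ (2/165) = -1]
  = -(165/43)    [QR: 165 ≡ 1 mod 4, sign kept]
  = -(36/43)    [165 ≡ 36 mod 43]
  = -(9/43)    [43 ≡ 3 mod 8 ⇒ (2/43)^2 = +1]
  = -(43/9)    [QR: 9 ≡ 1 mod 4, sign kept]
  = -(7/9)    [43 ≡ 7 mod 9]
  = -(9/7)    [QR: 9 ≡ 1 mod 4, sign kept]
  = -(2/7)    [9 ≡ 2 mod 7]
  = -(1/7)    [7 ≡ 7 mod 8 ⇒ (2/7) = +1]
  = -1    [(1/7) = 1]

-1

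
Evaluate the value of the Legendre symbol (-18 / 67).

1

(-18 / 67)
  = -(18 / 67)    [67 ≡ 3 mod 4 ⇒ (-1 / 67) = -1]
  = (9 / 67)    [67 ≡ 3 mod 8 ⇒ (2 / 67) = -1]
  = (67 / 9)    [QR: 9 ≡ 1 mod 4, sign kept]
  = (4 / 9)    [67 ≡ 4 mod 9]
  = (1 / 9)    [9 ≡ 1 mod 8 ⇒ (2 / 9)^2 = +1]
  = 1    [(1 / 9) = 1]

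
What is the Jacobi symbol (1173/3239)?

1173 ≡ 1 (mod 4), so quadratic reciprocity gives (1173/3239) = (3239/1173). Reduce: 3239 ≡ 893 (mod 1173). Now have (893/1173).
893 ≡ 1 (mod 4), so quadratic reciprocity gives (893/1173) = (1173/893). Reduce: 1173 ≡ 280 (mod 893). Now have (280/893).
Factor out 2: 280 = 2^3·35. Since 893 ≡ 5 (mod 8), (2/893) = -1, and (2/893)^3 = -1. Now have -(35/893).
893 ≡ 1 (mod 4), so quadratic reciprocity gives (35/893) = (893/35). Reduce: 893 ≡ 18 (mod 35). Now have -(18/35).
Factor out 2: 18 = 2·9. Since 35 ≡ 3 (mod 8), (2/35) = -1. Now have (9/35).
9 ≡ 1 (mod 4), so quadratic reciprocity gives (9/35) = (35/9). Reduce: 35 ≡ 8 (mod 9). Now have (8/9).
Factor out 2: 8 = 2^3. Since 9 ≡ 1 (mod 8), (2/9) = +1, and (2/9)^3 = +1. Now have (1/9).
(1/9) = 1. Collecting the sign factors: 1.

1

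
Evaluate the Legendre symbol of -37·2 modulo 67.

1

By multiplicativity, (-37·2 / 67) = (-37 / 67)·(2 / 67).
First factor (-37 / 67):
Pull out -1: (-37 / 67) = (-1 / 67)·(37 / 67). Since 67 ≡ 3 (mod 4), (-1 / 67) = -1. Now have -(37 / 67).
37 ≡ 1 (mod 4), so quadratic reciprocity gives (37 / 67) = (67 / 37). Reduce: 67 ≡ 30 (mod 37). Now have -(30 / 37).
Factor out 2: 30 = 2·15. Since 37 ≡ 5 (mod 8), (2 / 37) = -1. Now have (15 / 37).
37 ≡ 1 (mod 4), so quadratic reciprocity gives (15 / 37) = (37 / 15). Reduce: 37 ≡ 7 (mod 15). Now have (7 / 15).
Both 7 ≡ 3 and 15 ≡ 3 (mod 4), so reciprocity gives (7 / 15) = -(15 / 7). Reduce: 15 ≡ 1 (mod 7). Now have -(1 / 7).
(1 / 7) = 1. Collecting the sign factors: -1.
Second factor (2 / 67):
Factor out 2: 2 = 2. Since 67 ≡ 3 (mod 8), (2 / 67) = -1. Now have -(1 / 67).
(1 / 67) = 1. Collecting the sign factors: -1.
Product: (-1)·(-1) = 1.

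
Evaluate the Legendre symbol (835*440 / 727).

By multiplicativity, (835·440 / 727) = (835 / 727)·(440 / 727).
First factor (835 / 727):
(835 / 727)
  = (108 / 727)    [835 ≡ 108 mod 727]
  = (27 / 727)    [727 ≡ 7 mod 8 ⇒ (2 / 727)^2 = +1]
  = -(727 / 27)    [QR: both ≡ 3 mod 4, sign flips]
  = -(25 / 27)    [727 ≡ 25 mod 27]
  = -(27 / 25)    [QR: 25 ≡ 1 mod 4, sign kept]
  = -(2 / 25)    [27 ≡ 2 mod 25]
  = -(1 / 25)    [25 ≡ 1 mod 8 ⇒ (2 / 25) = +1]
  = -1    [(1 / 25) = 1]
Second factor (440 / 727):
(440 / 727)
  = (55 / 727)    [727 ≡ 7 mod 8 ⇒ (2 / 727)^3 = +1]
  = -(727 / 55)    [QR: both ≡ 3 mod 4, sign flips]
  = -(12 / 55)    [727 ≡ 12 mod 55]
  = -(3 / 55)    [55 ≡ 7 mod 8 ⇒ (2 / 55)^2 = +1]
  = (55 / 3)    [QR: both ≡ 3 mod 4, sign flips]
  = (1 / 3)    [55 ≡ 1 mod 3]
  = 1    [(1 / 3) = 1]
Product: (-1)·(1) = -1.

-1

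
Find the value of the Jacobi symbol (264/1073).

1

Factor out 2: 264 = 2^3·33. Since 1073 ≡ 1 (mod 8), (2/1073) = +1, and (2/1073)^3 = +1. Now have (33/1073).
33 ≡ 1 (mod 4), so quadratic reciprocity gives (33/1073) = (1073/33). Reduce: 1073 ≡ 17 (mod 33). Now have (17/33).
17 ≡ 1 (mod 4), so quadratic reciprocity gives (17/33) = (33/17). Reduce: 33 ≡ 16 (mod 17). Now have (16/17).
Factor out 2: 16 = 2^4. Since 17 ≡ 1 (mod 8), (2/17) = +1, and (2/17)^4 = +1. Now have (1/17).
(1/17) = 1. Collecting the sign factors: 1.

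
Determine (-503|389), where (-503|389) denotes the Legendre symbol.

1

(-503|389)
  = (503|389)    [389 ≡ 1 mod 4 ⇒ (-1|389) = +1]
  = (114|389)    [503 ≡ 114 mod 389]
  = -(57|389)    [389 ≡ 5 mod 8 ⇒ (2|389) = -1]
  = -(389|57)    [QR: 57 ≡ 1 mod 4, sign kept]
  = -(47|57)    [389 ≡ 47 mod 57]
  = -(57|47)    [QR: 57 ≡ 1 mod 4, sign kept]
  = -(10|47)    [57 ≡ 10 mod 47]
  = -(5|47)    [47 ≡ 7 mod 8 ⇒ (2|47) = +1]
  = -(47|5)    [QR: 5 ≡ 1 mod 4, sign kept]
  = -(2|5)    [47 ≡ 2 mod 5]
  = (1|5)    [5 ≡ 5 mod 8 ⇒ (2|5) = -1]
  = 1    [(1|5) = 1]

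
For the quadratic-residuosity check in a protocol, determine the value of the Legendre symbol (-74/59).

Reduce the numerator: -74 ≡ 44 (mod 59), so (-74/59) = (44/59).
Factor out 2: 44 = 2^2·11. Since 59 ≡ 3 (mod 8), (2/59) = -1, and (2/59)^2 = +1. Now have (11/59).
Both 11 ≡ 3 and 59 ≡ 3 (mod 4), so reciprocity gives (11/59) = -(59/11). Reduce: 59 ≡ 4 (mod 11). Now have -(4/11).
Factor out 2: 4 = 2^2. Since 11 ≡ 3 (mod 8), (2/11) = -1, and (2/11)^2 = +1. Now have -(1/11).
(1/11) = 1. Collecting the sign factors: -1.

-1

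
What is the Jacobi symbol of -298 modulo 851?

Reduce the numerator: -298 ≡ 553 (mod 851), so (-298/851) = (553/851).
553 ≡ 1 (mod 4), so quadratic reciprocity gives (553/851) = (851/553). Reduce: 851 ≡ 298 (mod 553). Now have (298/553).
Factor out 2: 298 = 2·149. Since 553 ≡ 1 (mod 8), (2/553) = +1. Now have (149/553).
149 ≡ 1 (mod 4), so quadratic reciprocity gives (149/553) = (553/149). Reduce: 553 ≡ 106 (mod 149). Now have (106/149).
Factor out 2: 106 = 2·53. Since 149 ≡ 5 (mod 8), (2/149) = -1. Now have -(53/149).
53 ≡ 1 (mod 4), so quadratic reciprocity gives (53/149) = (149/53). Reduce: 149 ≡ 43 (mod 53). Now have -(43/53).
53 ≡ 1 (mod 4), so quadratic reciprocity gives (43/53) = (53/43). Reduce: 53 ≡ 10 (mod 43). Now have -(10/43).
Factor out 2: 10 = 2·5. Since 43 ≡ 3 (mod 8), (2/43) = -1. Now have (5/43).
5 ≡ 1 (mod 4), so quadratic reciprocity gives (5/43) = (43/5). Reduce: 43 ≡ 3 (mod 5). Now have (3/5).
5 ≡ 1 (mod 4), so quadratic reciprocity gives (3/5) = (5/3). Reduce: 5 ≡ 2 (mod 3). Now have (2/3).
Factor out 2: 2 = 2. Since 3 ≡ 3 (mod 8), (2/3) = -1. Now have -(1/3).
(1/3) = 1. Collecting the sign factors: -1.

-1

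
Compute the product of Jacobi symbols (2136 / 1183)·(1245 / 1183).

-1

By multiplicativity, (2136·1245 / 1183) = (2136 / 1183)·(1245 / 1183).
First factor (2136 / 1183):
Reduce the numerator: 2136 ≡ 953 (mod 1183), so (2136 / 1183) = (953 / 1183).
953 ≡ 1 (mod 4), so quadratic reciprocity gives (953 / 1183) = (1183 / 953). Reduce: 1183 ≡ 230 (mod 953). Now have (230 / 953).
Factor out 2: 230 = 2·115. Since 953 ≡ 1 (mod 8), (2 / 953) = +1. Now have (115 / 953).
953 ≡ 1 (mod 4), so quadratic reciprocity gives (115 / 953) = (953 / 115). Reduce: 953 ≡ 33 (mod 115). Now have (33 / 115).
33 ≡ 1 (mod 4), so quadratic reciprocity gives (33 / 115) = (115 / 33). Reduce: 115 ≡ 16 (mod 33). Now have (16 / 33).
Factor out 2: 16 = 2^4. Since 33 ≡ 1 (mod 8), (2 / 33) = +1, and (2 / 33)^4 = +1. Now have (1 / 33).
(1 / 33) = 1. Collecting the sign factors: 1.
Second factor (1245 / 1183):
Reduce the numerator: 1245 ≡ 62 (mod 1183), so (1245 / 1183) = (62 / 1183).
Factor out 2: 62 = 2·31. Since 1183 ≡ 7 (mod 8), (2 / 1183) = +1. Now have (31 / 1183).
Both 31 ≡ 3 and 1183 ≡ 3 (mod 4), so reciprocity gives (31 / 1183) = -(1183 / 31). Reduce: 1183 ≡ 5 (mod 31). Now have -(5 / 31).
5 ≡ 1 (mod 4), so quadratic reciprocity gives (5 / 31) = (31 / 5). Reduce: 31 ≡ 1 (mod 5). Now have -(1 / 5).
(1 / 5) = 1. Collecting the sign factors: -1.
Product: (1)·(-1) = -1.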